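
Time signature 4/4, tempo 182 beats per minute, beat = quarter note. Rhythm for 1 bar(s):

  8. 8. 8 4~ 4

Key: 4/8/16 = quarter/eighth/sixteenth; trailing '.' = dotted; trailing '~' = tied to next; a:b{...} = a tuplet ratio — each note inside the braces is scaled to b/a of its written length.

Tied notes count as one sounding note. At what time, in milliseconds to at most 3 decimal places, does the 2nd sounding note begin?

note 2 onset = 3/4b = 247.253ms

1. 0.0ms @ 0 + 247.253ms (3/4)
2. 247.253ms @ 3/4 + 247.253ms (3/4)
3. 494.505ms @ 3/2 + 164.835ms (1/2)
4. 659.341ms @ 2 + 659.341ms (2)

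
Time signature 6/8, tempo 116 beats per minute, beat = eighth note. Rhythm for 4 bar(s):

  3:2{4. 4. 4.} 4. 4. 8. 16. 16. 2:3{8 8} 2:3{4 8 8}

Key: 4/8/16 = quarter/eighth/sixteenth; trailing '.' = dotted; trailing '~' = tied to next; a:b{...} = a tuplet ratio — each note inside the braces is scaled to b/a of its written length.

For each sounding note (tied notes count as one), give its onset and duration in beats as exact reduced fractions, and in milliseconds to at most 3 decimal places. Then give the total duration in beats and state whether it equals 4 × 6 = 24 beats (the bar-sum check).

1) 0.0ms=0b +1034.483ms=2b
2) 1034.483ms=2b +1034.483ms=2b
3) 2068.966ms=4b +1034.483ms=2b
4) 3103.448ms=6b +1551.724ms=3b
5) 4655.172ms=9b +1551.724ms=3b
6) 6206.897ms=12b +775.862ms=3/2b
7) 6982.759ms=27/2b +387.931ms=3/4b
8) 7370.69ms=57/4b +387.931ms=3/4b
9) 7758.621ms=15b +775.862ms=3/2b
10) 8534.483ms=33/2b +775.862ms=3/2b
11) 9310.345ms=18b +1551.724ms=3b
12) 10862.069ms=21b +775.862ms=3/2b
13) 11637.931ms=45/2b +775.862ms=3/2b
Σ=24b of 24 (116bpm 6/8) — PASS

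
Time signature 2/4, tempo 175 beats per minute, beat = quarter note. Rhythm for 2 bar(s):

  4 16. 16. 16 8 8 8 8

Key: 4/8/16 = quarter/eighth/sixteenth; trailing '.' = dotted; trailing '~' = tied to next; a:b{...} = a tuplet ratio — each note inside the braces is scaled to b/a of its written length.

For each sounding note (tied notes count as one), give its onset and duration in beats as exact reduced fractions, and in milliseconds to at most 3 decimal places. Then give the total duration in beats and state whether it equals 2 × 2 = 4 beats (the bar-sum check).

1) 0.0ms=0b +342.857ms=1b
2) 342.857ms=1b +128.571ms=3/8b
3) 471.429ms=11/8b +128.571ms=3/8b
4) 600.0ms=7/4b +85.714ms=1/4b
5) 685.714ms=2b +171.429ms=1/2b
6) 857.143ms=5/2b +171.429ms=1/2b
7) 1028.571ms=3b +171.429ms=1/2b
8) 1200.0ms=7/2b +171.429ms=1/2b
Σ=4b of 4 (175bpm 2/4) — PASS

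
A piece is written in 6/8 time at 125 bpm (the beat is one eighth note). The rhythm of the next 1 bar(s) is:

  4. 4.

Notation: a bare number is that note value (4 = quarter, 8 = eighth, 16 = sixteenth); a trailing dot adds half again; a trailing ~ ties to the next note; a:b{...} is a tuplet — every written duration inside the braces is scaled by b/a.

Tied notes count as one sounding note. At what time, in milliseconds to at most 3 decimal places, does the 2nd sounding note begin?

1. 0.0ms @ 0 + 1440.0ms (3)
2. 1440.0ms @ 3 + 1440.0ms (3)

note 2 onset = 3b = 1440.0ms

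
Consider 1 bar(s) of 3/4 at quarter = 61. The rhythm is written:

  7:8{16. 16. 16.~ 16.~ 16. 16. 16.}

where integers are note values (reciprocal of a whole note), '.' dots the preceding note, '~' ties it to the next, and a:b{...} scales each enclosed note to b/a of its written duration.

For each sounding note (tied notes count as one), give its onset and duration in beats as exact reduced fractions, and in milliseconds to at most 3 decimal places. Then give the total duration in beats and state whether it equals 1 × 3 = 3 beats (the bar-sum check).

1) 0.0ms=0b +421.546ms=3/7b
2) 421.546ms=3/7b +421.546ms=3/7b
3) 843.091ms=6/7b +1264.637ms=9/7b
4) 2107.728ms=15/7b +421.546ms=3/7b
5) 2529.274ms=18/7b +421.546ms=3/7b
Σ=3b of 3 (61bpm 3/4) — PASS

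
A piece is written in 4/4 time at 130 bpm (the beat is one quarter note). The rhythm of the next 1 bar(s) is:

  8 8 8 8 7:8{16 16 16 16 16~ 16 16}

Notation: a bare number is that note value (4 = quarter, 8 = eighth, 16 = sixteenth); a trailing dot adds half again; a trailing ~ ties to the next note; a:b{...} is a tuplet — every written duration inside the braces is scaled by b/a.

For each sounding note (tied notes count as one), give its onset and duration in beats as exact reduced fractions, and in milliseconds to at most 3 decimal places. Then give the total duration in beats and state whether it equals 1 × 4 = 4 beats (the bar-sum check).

1) 0.0ms=0b +230.769ms=1/2b
2) 230.769ms=1/2b +230.769ms=1/2b
3) 461.538ms=1b +230.769ms=1/2b
4) 692.308ms=3/2b +230.769ms=1/2b
5) 923.077ms=2b +131.868ms=2/7b
6) 1054.945ms=16/7b +131.868ms=2/7b
7) 1186.813ms=18/7b +131.868ms=2/7b
8) 1318.681ms=20/7b +131.868ms=2/7b
9) 1450.549ms=22/7b +263.736ms=4/7b
10) 1714.286ms=26/7b +131.868ms=2/7b
Σ=4b of 4 (130bpm 4/4) — PASS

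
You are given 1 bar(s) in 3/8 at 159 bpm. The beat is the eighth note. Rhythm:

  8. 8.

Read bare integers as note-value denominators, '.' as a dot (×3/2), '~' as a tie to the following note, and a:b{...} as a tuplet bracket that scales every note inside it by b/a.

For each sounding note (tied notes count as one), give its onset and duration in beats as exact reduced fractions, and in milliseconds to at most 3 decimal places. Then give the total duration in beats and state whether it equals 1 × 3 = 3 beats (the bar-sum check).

1) 0.0ms=0b +566.038ms=3/2b
2) 566.038ms=3/2b +566.038ms=3/2b
Σ=3b of 3 (159bpm 3/8) — PASS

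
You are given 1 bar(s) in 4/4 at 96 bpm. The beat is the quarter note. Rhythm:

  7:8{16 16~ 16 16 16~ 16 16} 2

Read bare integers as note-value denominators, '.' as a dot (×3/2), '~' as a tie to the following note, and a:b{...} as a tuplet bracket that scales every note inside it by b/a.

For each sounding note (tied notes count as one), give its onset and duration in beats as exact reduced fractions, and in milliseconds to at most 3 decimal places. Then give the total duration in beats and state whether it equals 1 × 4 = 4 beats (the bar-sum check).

1) 0.0ms=0b +178.571ms=2/7b
2) 178.571ms=2/7b +357.143ms=4/7b
3) 535.714ms=6/7b +178.571ms=2/7b
4) 714.286ms=8/7b +357.143ms=4/7b
5) 1071.429ms=12/7b +178.571ms=2/7b
6) 1250.0ms=2b +1250.0ms=2b
Σ=4b of 4 (96bpm 4/4) — PASS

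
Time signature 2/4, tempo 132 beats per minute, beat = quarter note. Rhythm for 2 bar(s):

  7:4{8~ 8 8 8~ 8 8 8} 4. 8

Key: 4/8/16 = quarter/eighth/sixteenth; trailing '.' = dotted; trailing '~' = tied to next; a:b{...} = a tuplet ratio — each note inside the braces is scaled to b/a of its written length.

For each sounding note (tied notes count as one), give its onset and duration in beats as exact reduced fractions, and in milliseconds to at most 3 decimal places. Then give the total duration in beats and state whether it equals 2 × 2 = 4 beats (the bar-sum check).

1) 0.0ms=0b +259.74ms=4/7b
2) 259.74ms=4/7b +129.87ms=2/7b
3) 389.61ms=6/7b +259.74ms=4/7b
4) 649.351ms=10/7b +129.87ms=2/7b
5) 779.221ms=12/7b +129.87ms=2/7b
6) 909.091ms=2b +681.818ms=3/2b
7) 1590.909ms=7/2b +227.273ms=1/2b
Σ=4b of 4 (132bpm 2/4) — PASS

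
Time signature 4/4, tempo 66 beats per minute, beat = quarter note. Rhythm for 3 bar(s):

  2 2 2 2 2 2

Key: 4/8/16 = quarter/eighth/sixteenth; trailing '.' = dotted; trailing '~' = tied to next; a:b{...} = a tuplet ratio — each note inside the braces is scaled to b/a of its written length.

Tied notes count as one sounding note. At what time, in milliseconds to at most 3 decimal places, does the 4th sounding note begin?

1. 0.0ms @ 0 + 1818.182ms (2)
2. 1818.182ms @ 2 + 1818.182ms (2)
3. 3636.364ms @ 4 + 1818.182ms (2)
4. 5454.545ms @ 6 + 1818.182ms (2)
5. 7272.727ms @ 8 + 1818.182ms (2)
6. 9090.909ms @ 10 + 1818.182ms (2)

note 4 onset = 6b = 5454.545ms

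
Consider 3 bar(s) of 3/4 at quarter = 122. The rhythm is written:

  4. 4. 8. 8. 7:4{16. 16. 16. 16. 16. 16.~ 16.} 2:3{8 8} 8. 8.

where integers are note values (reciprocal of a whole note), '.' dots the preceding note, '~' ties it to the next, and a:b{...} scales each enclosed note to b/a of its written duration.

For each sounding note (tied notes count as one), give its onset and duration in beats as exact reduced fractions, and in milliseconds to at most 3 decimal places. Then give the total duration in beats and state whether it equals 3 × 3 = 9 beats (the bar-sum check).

1) 0.0ms=0b +737.705ms=3/2b
2) 737.705ms=3/2b +737.705ms=3/2b
3) 1475.41ms=3b +368.852ms=3/4b
4) 1844.262ms=15/4b +368.852ms=3/4b
5) 2213.115ms=9/2b +105.386ms=3/14b
6) 2318.501ms=33/7b +105.386ms=3/14b
7) 2423.888ms=69/14b +105.386ms=3/14b
8) 2529.274ms=36/7b +105.386ms=3/14b
9) 2634.66ms=75/14b +105.386ms=3/14b
10) 2740.047ms=39/7b +210.773ms=3/7b
11) 2950.82ms=6b +368.852ms=3/4b
12) 3319.672ms=27/4b +368.852ms=3/4b
13) 3688.525ms=15/2b +368.852ms=3/4b
14) 4057.377ms=33/4b +368.852ms=3/4b
Σ=9b of 9 (122bpm 3/4) — PASS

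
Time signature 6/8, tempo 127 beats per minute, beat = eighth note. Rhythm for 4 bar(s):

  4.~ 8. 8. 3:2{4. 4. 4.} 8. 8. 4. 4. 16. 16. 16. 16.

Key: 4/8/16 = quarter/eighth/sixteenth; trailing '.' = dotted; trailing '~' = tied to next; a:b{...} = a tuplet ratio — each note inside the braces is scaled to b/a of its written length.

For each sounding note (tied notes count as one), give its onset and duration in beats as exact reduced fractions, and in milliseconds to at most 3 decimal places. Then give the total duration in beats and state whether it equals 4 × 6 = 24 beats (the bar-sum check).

1) 0.0ms=0b +2125.984ms=9/2b
2) 2125.984ms=9/2b +708.661ms=3/2b
3) 2834.646ms=6b +944.882ms=2b
4) 3779.528ms=8b +944.882ms=2b
5) 4724.409ms=10b +944.882ms=2b
6) 5669.291ms=12b +708.661ms=3/2b
7) 6377.953ms=27/2b +708.661ms=3/2b
8) 7086.614ms=15b +1417.323ms=3b
9) 8503.937ms=18b +1417.323ms=3b
10) 9921.26ms=21b +354.331ms=3/4b
11) 10275.591ms=87/4b +354.331ms=3/4b
12) 10629.921ms=45/2b +354.331ms=3/4b
13) 10984.252ms=93/4b +354.331ms=3/4b
Σ=24b of 24 (127bpm 6/8) — PASS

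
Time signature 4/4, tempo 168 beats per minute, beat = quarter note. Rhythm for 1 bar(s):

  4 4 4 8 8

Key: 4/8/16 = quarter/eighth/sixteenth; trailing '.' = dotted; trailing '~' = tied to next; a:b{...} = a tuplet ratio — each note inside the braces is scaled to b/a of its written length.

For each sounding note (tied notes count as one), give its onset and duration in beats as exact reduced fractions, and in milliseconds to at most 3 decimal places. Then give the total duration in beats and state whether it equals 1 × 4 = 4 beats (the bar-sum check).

1) 0.0ms=0b +357.143ms=1b
2) 357.143ms=1b +357.143ms=1b
3) 714.286ms=2b +357.143ms=1b
4) 1071.429ms=3b +178.571ms=1/2b
5) 1250.0ms=7/2b +178.571ms=1/2b
Σ=4b of 4 (168bpm 4/4) — PASS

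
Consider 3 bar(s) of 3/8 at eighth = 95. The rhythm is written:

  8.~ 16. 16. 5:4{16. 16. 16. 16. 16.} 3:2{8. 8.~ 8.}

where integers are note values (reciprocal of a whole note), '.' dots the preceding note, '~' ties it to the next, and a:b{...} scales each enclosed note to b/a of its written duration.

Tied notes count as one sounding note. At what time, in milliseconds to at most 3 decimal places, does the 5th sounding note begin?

1. 0.0ms @ 0 + 1421.053ms (9/4)
2. 1421.053ms @ 9/4 + 473.684ms (3/4)
3. 1894.737ms @ 3 + 378.947ms (3/5)
4. 2273.684ms @ 18/5 + 378.947ms (3/5)
5. 2652.632ms @ 21/5 + 378.947ms (3/5)
6. 3031.579ms @ 24/5 + 378.947ms (3/5)
7. 3410.526ms @ 27/5 + 378.947ms (3/5)
8. 3789.474ms @ 6 + 631.579ms (1)
9. 4421.053ms @ 7 + 1263.158ms (2)

note 5 onset = 21/5b = 2652.632ms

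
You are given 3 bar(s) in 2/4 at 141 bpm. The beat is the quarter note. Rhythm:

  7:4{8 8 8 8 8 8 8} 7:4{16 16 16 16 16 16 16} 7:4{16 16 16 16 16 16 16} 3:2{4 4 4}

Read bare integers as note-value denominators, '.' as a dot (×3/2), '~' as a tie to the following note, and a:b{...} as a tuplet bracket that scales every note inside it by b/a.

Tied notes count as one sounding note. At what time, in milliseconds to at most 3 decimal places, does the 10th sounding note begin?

1. 0.0ms @ 0 + 121.581ms (2/7)
2. 121.581ms @ 2/7 + 121.581ms (2/7)
3. 243.161ms @ 4/7 + 121.581ms (2/7)
4. 364.742ms @ 6/7 + 121.581ms (2/7)
5. 486.322ms @ 8/7 + 121.581ms (2/7)
6. 607.903ms @ 10/7 + 121.581ms (2/7)
7. 729.483ms @ 12/7 + 121.581ms (2/7)
8. 851.064ms @ 2 + 60.79ms (1/7)
9. 911.854ms @ 15/7 + 60.79ms (1/7)
10. 972.644ms @ 16/7 + 60.79ms (1/7)
11. 1033.435ms @ 17/7 + 60.79ms (1/7)
12. 1094.225ms @ 18/7 + 60.79ms (1/7)
13. 1155.015ms @ 19/7 + 60.79ms (1/7)
14. 1215.805ms @ 20/7 + 60.79ms (1/7)
15. 1276.596ms @ 3 + 60.79ms (1/7)
16. 1337.386ms @ 22/7 + 60.79ms (1/7)
17. 1398.176ms @ 23/7 + 60.79ms (1/7)
18. 1458.967ms @ 24/7 + 60.79ms (1/7)
19. 1519.757ms @ 25/7 + 60.79ms (1/7)
20. 1580.547ms @ 26/7 + 60.79ms (1/7)
21. 1641.337ms @ 27/7 + 60.79ms (1/7)
22. 1702.128ms @ 4 + 283.688ms (2/3)
23. 1985.816ms @ 14/3 + 283.688ms (2/3)
24. 2269.504ms @ 16/3 + 283.688ms (2/3)

note 10 onset = 16/7b = 972.644ms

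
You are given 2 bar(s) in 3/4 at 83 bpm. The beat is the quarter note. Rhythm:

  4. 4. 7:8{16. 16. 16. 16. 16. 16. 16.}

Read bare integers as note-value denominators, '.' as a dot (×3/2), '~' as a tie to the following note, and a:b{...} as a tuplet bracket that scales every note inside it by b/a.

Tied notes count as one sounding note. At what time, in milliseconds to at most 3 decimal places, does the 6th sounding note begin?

1. 0.0ms @ 0 + 1084.337ms (3/2)
2. 1084.337ms @ 3/2 + 1084.337ms (3/2)
3. 2168.675ms @ 3 + 309.811ms (3/7)
4. 2478.485ms @ 24/7 + 309.811ms (3/7)
5. 2788.296ms @ 27/7 + 309.811ms (3/7)
6. 3098.107ms @ 30/7 + 309.811ms (3/7)
7. 3407.917ms @ 33/7 + 309.811ms (3/7)
8. 3717.728ms @ 36/7 + 309.811ms (3/7)
9. 4027.539ms @ 39/7 + 309.811ms (3/7)

note 6 onset = 30/7b = 3098.107ms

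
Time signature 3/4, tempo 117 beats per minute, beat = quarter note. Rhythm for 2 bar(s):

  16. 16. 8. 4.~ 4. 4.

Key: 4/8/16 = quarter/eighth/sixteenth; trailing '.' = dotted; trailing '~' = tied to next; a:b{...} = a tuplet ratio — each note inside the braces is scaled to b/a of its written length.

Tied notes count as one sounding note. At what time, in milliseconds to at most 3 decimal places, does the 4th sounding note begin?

note 4 onset = 3/2b = 769.231ms

1. 0.0ms @ 0 + 192.308ms (3/8)
2. 192.308ms @ 3/8 + 192.308ms (3/8)
3. 384.615ms @ 3/4 + 384.615ms (3/4)
4. 769.231ms @ 3/2 + 1538.462ms (3)
5. 2307.692ms @ 9/2 + 769.231ms (3/2)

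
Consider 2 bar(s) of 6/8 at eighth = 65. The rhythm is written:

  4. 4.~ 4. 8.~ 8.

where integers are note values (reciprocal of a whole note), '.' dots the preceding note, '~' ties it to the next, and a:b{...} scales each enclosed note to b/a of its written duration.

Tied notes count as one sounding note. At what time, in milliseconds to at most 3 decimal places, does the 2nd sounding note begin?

note 2 onset = 3b = 2769.231ms

1. 0.0ms @ 0 + 2769.231ms (3)
2. 2769.231ms @ 3 + 5538.462ms (6)
3. 8307.692ms @ 9 + 2769.231ms (3)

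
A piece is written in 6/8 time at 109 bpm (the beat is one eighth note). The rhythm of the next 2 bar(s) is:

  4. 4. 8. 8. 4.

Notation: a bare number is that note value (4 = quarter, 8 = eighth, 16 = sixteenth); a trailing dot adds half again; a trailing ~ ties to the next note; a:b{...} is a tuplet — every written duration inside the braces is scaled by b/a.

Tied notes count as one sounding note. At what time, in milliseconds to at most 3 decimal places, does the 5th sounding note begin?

note 5 onset = 9b = 4954.128ms

1. 0.0ms @ 0 + 1651.376ms (3)
2. 1651.376ms @ 3 + 1651.376ms (3)
3. 3302.752ms @ 6 + 825.688ms (3/2)
4. 4128.44ms @ 15/2 + 825.688ms (3/2)
5. 4954.128ms @ 9 + 1651.376ms (3)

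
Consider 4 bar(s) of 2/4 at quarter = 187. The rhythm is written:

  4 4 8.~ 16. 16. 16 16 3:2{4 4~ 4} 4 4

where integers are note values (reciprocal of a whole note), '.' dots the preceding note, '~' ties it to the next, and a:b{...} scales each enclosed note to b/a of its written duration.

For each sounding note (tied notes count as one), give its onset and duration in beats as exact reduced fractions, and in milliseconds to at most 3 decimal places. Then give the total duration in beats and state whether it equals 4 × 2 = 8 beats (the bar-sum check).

1) 0.0ms=0b +320.856ms=1b
2) 320.856ms=1b +320.856ms=1b
3) 641.711ms=2b +360.963ms=9/8b
4) 1002.674ms=25/8b +120.321ms=3/8b
5) 1122.995ms=7/2b +80.214ms=1/4b
6) 1203.209ms=15/4b +80.214ms=1/4b
7) 1283.422ms=4b +213.904ms=2/3b
8) 1497.326ms=14/3b +427.807ms=4/3b
9) 1925.134ms=6b +320.856ms=1b
10) 2245.989ms=7b +320.856ms=1b
Σ=8b of 8 (187bpm 2/4) — PASS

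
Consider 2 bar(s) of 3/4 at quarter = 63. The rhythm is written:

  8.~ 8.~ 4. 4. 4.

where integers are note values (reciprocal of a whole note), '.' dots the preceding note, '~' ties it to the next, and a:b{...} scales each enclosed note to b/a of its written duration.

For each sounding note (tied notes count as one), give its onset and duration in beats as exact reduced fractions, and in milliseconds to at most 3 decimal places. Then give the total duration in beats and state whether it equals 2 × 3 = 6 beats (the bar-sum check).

1) 0.0ms=0b +2857.143ms=3b
2) 2857.143ms=3b +1428.571ms=3/2b
3) 4285.714ms=9/2b +1428.571ms=3/2b
Σ=6b of 6 (63bpm 3/4) — PASS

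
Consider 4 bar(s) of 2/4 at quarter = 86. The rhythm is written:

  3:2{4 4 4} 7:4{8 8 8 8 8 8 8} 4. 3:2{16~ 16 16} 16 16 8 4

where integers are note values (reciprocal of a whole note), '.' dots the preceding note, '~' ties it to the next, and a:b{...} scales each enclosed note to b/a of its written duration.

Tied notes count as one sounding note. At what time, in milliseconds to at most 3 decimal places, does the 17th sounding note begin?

1. 0.0ms @ 0 + 465.116ms (2/3)
2. 465.116ms @ 2/3 + 465.116ms (2/3)
3. 930.233ms @ 4/3 + 465.116ms (2/3)
4. 1395.349ms @ 2 + 199.336ms (2/7)
5. 1594.684ms @ 16/7 + 199.336ms (2/7)
6. 1794.02ms @ 18/7 + 199.336ms (2/7)
7. 1993.355ms @ 20/7 + 199.336ms (2/7)
8. 2192.691ms @ 22/7 + 199.336ms (2/7)
9. 2392.027ms @ 24/7 + 199.336ms (2/7)
10. 2591.362ms @ 26/7 + 199.336ms (2/7)
11. 2790.698ms @ 4 + 1046.512ms (3/2)
12. 3837.209ms @ 11/2 + 232.558ms (1/3)
13. 4069.767ms @ 35/6 + 116.279ms (1/6)
14. 4186.047ms @ 6 + 174.419ms (1/4)
15. 4360.465ms @ 25/4 + 174.419ms (1/4)
16. 4534.884ms @ 13/2 + 348.837ms (1/2)
17. 4883.721ms @ 7 + 697.674ms (1)

note 17 onset = 7b = 4883.721ms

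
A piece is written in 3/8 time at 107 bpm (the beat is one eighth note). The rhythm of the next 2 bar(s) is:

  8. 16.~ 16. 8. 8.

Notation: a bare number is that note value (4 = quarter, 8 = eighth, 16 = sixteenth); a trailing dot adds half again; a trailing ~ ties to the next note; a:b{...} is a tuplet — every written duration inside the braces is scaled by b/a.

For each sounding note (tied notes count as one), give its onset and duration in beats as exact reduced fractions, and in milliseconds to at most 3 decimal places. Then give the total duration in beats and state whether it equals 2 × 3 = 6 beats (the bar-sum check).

1) 0.0ms=0b +841.121ms=3/2b
2) 841.121ms=3/2b +841.121ms=3/2b
3) 1682.243ms=3b +841.121ms=3/2b
4) 2523.364ms=9/2b +841.121ms=3/2b
Σ=6b of 6 (107bpm 3/8) — PASS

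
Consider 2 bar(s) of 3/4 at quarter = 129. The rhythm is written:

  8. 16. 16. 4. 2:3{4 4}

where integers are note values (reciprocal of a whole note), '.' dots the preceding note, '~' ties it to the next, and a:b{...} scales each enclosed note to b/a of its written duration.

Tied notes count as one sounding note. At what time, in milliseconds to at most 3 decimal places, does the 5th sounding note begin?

note 5 onset = 3b = 1395.349ms

1. 0.0ms @ 0 + 348.837ms (3/4)
2. 348.837ms @ 3/4 + 174.419ms (3/8)
3. 523.256ms @ 9/8 + 174.419ms (3/8)
4. 697.674ms @ 3/2 + 697.674ms (3/2)
5. 1395.349ms @ 3 + 697.674ms (3/2)
6. 2093.023ms @ 9/2 + 697.674ms (3/2)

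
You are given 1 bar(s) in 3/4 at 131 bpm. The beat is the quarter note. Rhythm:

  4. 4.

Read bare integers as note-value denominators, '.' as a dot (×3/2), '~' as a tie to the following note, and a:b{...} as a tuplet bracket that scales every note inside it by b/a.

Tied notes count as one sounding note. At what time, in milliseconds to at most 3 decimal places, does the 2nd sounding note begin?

1. 0.0ms @ 0 + 687.023ms (3/2)
2. 687.023ms @ 3/2 + 687.023ms (3/2)

note 2 onset = 3/2b = 687.023ms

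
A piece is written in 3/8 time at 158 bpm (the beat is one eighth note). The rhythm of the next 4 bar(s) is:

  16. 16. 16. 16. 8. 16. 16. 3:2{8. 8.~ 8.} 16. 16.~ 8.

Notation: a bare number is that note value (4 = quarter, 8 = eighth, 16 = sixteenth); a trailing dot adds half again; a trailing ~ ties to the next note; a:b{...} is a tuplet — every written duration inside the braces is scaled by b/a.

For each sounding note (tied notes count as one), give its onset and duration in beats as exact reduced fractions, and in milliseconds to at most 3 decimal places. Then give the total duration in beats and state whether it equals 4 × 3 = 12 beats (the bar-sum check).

1) 0.0ms=0b +284.81ms=3/4b
2) 284.81ms=3/4b +284.81ms=3/4b
3) 569.62ms=3/2b +284.81ms=3/4b
4) 854.43ms=9/4b +284.81ms=3/4b
5) 1139.241ms=3b +569.62ms=3/2b
6) 1708.861ms=9/2b +284.81ms=3/4b
7) 1993.671ms=21/4b +284.81ms=3/4b
8) 2278.481ms=6b +379.747ms=1b
9) 2658.228ms=7b +759.494ms=2b
10) 3417.722ms=9b +284.81ms=3/4b
11) 3702.532ms=39/4b +854.43ms=9/4b
Σ=12b of 12 (158bpm 3/8) — PASS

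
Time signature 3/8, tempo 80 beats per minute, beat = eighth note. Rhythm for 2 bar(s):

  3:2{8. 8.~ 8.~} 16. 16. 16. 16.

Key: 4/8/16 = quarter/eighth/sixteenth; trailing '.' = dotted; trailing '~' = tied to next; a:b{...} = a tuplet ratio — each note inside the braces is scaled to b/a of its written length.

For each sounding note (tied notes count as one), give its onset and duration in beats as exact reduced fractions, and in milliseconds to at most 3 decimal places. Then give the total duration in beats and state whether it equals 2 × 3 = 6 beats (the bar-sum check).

1) 0.0ms=0b +750.0ms=1b
2) 750.0ms=1b +2062.5ms=11/4b
3) 2812.5ms=15/4b +562.5ms=3/4b
4) 3375.0ms=9/2b +562.5ms=3/4b
5) 3937.5ms=21/4b +562.5ms=3/4b
Σ=6b of 6 (80bpm 3/8) — PASS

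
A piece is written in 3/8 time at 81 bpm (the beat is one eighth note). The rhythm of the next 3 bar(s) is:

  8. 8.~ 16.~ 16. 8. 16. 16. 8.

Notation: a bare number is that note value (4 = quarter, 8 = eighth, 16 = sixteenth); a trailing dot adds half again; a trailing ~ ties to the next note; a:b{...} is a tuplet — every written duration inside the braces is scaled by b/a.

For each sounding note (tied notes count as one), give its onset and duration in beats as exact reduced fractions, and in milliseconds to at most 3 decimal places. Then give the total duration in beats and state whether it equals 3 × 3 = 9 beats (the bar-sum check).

1) 0.0ms=0b +1111.111ms=3/2b
2) 1111.111ms=3/2b +2222.222ms=3b
3) 3333.333ms=9/2b +1111.111ms=3/2b
4) 4444.444ms=6b +555.556ms=3/4b
5) 5000.0ms=27/4b +555.556ms=3/4b
6) 5555.556ms=15/2b +1111.111ms=3/2b
Σ=9b of 9 (81bpm 3/8) — PASS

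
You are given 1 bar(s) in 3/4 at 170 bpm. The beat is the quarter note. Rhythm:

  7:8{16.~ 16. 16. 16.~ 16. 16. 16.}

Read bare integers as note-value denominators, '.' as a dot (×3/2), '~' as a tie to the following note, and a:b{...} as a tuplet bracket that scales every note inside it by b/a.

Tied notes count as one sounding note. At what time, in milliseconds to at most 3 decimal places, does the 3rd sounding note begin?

1. 0.0ms @ 0 + 302.521ms (6/7)
2. 302.521ms @ 6/7 + 151.261ms (3/7)
3. 453.782ms @ 9/7 + 302.521ms (6/7)
4. 756.303ms @ 15/7 + 151.261ms (3/7)
5. 907.563ms @ 18/7 + 151.261ms (3/7)

note 3 onset = 9/7b = 453.782ms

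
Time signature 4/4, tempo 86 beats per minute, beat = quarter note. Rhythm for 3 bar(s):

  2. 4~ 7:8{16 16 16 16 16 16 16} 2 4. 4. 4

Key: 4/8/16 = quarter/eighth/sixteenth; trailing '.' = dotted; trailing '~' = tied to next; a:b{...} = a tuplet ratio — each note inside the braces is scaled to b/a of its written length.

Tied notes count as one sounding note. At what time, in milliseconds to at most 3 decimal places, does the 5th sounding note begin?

note 5 onset = 34/7b = 3388.704ms

1. 0.0ms @ 0 + 2093.023ms (3)
2. 2093.023ms @ 3 + 897.01ms (9/7)
3. 2990.033ms @ 30/7 + 199.336ms (2/7)
4. 3189.369ms @ 32/7 + 199.336ms (2/7)
5. 3388.704ms @ 34/7 + 199.336ms (2/7)
6. 3588.04ms @ 36/7 + 199.336ms (2/7)
7. 3787.375ms @ 38/7 + 199.336ms (2/7)
8. 3986.711ms @ 40/7 + 199.336ms (2/7)
9. 4186.047ms @ 6 + 1395.349ms (2)
10. 5581.395ms @ 8 + 1046.512ms (3/2)
11. 6627.907ms @ 19/2 + 1046.512ms (3/2)
12. 7674.419ms @ 11 + 697.674ms (1)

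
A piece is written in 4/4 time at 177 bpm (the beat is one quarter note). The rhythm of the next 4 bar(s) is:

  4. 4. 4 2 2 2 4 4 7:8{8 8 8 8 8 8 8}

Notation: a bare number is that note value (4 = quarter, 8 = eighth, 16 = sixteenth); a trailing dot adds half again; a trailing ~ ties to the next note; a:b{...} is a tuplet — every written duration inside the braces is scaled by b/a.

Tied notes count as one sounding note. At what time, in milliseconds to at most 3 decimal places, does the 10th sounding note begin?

1. 0.0ms @ 0 + 508.475ms (3/2)
2. 508.475ms @ 3/2 + 508.475ms (3/2)
3. 1016.949ms @ 3 + 338.983ms (1)
4. 1355.932ms @ 4 + 677.966ms (2)
5. 2033.898ms @ 6 + 677.966ms (2)
6. 2711.864ms @ 8 + 677.966ms (2)
7. 3389.831ms @ 10 + 338.983ms (1)
8. 3728.814ms @ 11 + 338.983ms (1)
9. 4067.797ms @ 12 + 193.705ms (4/7)
10. 4261.501ms @ 88/7 + 193.705ms (4/7)
11. 4455.206ms @ 92/7 + 193.705ms (4/7)
12. 4648.91ms @ 96/7 + 193.705ms (4/7)
13. 4842.615ms @ 100/7 + 193.705ms (4/7)
14. 5036.32ms @ 104/7 + 193.705ms (4/7)
15. 5230.024ms @ 108/7 + 193.705ms (4/7)

note 10 onset = 88/7b = 4261.501ms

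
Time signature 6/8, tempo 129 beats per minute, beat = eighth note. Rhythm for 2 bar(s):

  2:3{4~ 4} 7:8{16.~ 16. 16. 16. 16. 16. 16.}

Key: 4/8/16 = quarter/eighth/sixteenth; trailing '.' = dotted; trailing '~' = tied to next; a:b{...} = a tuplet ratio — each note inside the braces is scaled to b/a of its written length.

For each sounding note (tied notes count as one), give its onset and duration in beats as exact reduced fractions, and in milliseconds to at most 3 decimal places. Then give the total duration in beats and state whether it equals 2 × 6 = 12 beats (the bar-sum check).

1) 0.0ms=0b +2790.698ms=6b
2) 2790.698ms=6b +797.342ms=12/7b
3) 3588.04ms=54/7b +398.671ms=6/7b
4) 3986.711ms=60/7b +398.671ms=6/7b
5) 4385.382ms=66/7b +398.671ms=6/7b
6) 4784.053ms=72/7b +398.671ms=6/7b
7) 5182.724ms=78/7b +398.671ms=6/7b
Σ=12b of 12 (129bpm 6/8) — PASS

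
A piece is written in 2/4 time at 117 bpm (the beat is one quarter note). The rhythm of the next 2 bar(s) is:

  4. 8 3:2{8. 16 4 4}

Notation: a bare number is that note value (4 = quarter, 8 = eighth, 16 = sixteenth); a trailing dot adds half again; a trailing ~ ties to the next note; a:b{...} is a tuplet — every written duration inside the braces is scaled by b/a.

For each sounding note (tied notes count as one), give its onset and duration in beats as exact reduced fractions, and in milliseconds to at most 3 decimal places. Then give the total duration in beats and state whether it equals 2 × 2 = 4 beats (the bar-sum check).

1) 0.0ms=0b +769.231ms=3/2b
2) 769.231ms=3/2b +256.41ms=1/2b
3) 1025.641ms=2b +256.41ms=1/2b
4) 1282.051ms=5/2b +85.47ms=1/6b
5) 1367.521ms=8/3b +341.88ms=2/3b
6) 1709.402ms=10/3b +341.88ms=2/3b
Σ=4b of 4 (117bpm 2/4) — PASS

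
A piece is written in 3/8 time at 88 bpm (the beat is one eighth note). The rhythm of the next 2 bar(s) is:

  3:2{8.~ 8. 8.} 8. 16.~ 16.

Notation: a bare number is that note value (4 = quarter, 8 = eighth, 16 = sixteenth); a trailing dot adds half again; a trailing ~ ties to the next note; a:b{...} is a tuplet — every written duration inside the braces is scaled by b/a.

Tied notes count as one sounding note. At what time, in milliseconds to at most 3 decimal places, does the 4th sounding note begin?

1. 0.0ms @ 0 + 1363.636ms (2)
2. 1363.636ms @ 2 + 681.818ms (1)
3. 2045.455ms @ 3 + 1022.727ms (3/2)
4. 3068.182ms @ 9/2 + 1022.727ms (3/2)

note 4 onset = 9/2b = 3068.182ms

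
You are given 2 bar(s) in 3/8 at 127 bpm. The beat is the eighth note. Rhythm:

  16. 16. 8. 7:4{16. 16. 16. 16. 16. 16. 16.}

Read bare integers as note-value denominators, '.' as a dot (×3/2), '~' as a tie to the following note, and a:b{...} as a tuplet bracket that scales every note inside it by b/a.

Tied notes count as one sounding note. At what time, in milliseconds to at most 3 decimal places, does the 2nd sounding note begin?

1. 0.0ms @ 0 + 354.331ms (3/4)
2. 354.331ms @ 3/4 + 354.331ms (3/4)
3. 708.661ms @ 3/2 + 708.661ms (3/2)
4. 1417.323ms @ 3 + 202.475ms (3/7)
5. 1619.798ms @ 24/7 + 202.475ms (3/7)
6. 1822.272ms @ 27/7 + 202.475ms (3/7)
7. 2024.747ms @ 30/7 + 202.475ms (3/7)
8. 2227.222ms @ 33/7 + 202.475ms (3/7)
9. 2429.696ms @ 36/7 + 202.475ms (3/7)
10. 2632.171ms @ 39/7 + 202.475ms (3/7)

note 2 onset = 3/4b = 354.331ms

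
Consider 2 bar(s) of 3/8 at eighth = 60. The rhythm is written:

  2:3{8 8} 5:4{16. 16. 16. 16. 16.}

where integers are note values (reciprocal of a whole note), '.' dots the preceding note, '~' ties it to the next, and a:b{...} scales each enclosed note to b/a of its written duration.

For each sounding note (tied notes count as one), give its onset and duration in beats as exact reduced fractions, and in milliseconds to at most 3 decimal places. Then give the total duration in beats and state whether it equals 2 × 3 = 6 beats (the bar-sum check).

1) 0.0ms=0b +1500.0ms=3/2b
2) 1500.0ms=3/2b +1500.0ms=3/2b
3) 3000.0ms=3b +600.0ms=3/5b
4) 3600.0ms=18/5b +600.0ms=3/5b
5) 4200.0ms=21/5b +600.0ms=3/5b
6) 4800.0ms=24/5b +600.0ms=3/5b
7) 5400.0ms=27/5b +600.0ms=3/5b
Σ=6b of 6 (60bpm 3/8) — PASS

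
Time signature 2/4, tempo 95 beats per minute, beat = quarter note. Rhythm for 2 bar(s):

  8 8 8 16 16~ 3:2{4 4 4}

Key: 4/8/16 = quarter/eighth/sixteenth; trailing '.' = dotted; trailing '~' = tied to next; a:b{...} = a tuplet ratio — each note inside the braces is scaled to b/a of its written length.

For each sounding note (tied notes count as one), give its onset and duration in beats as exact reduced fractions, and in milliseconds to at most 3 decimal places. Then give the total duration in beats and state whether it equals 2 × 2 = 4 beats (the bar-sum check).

1) 0.0ms=0b +315.789ms=1/2b
2) 315.789ms=1/2b +315.789ms=1/2b
3) 631.579ms=1b +315.789ms=1/2b
4) 947.368ms=3/2b +157.895ms=1/4b
5) 1105.263ms=7/4b +578.947ms=11/12b
6) 1684.211ms=8/3b +421.053ms=2/3b
7) 2105.263ms=10/3b +421.053ms=2/3b
Σ=4b of 4 (95bpm 2/4) — PASS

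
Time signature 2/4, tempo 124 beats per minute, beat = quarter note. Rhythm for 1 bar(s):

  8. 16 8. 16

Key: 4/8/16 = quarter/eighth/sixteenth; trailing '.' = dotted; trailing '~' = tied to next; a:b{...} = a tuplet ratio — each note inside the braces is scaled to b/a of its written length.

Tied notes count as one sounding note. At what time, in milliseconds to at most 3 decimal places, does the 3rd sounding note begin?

note 3 onset = 1b = 483.871ms

1. 0.0ms @ 0 + 362.903ms (3/4)
2. 362.903ms @ 3/4 + 120.968ms (1/4)
3. 483.871ms @ 1 + 362.903ms (3/4)
4. 846.774ms @ 7/4 + 120.968ms (1/4)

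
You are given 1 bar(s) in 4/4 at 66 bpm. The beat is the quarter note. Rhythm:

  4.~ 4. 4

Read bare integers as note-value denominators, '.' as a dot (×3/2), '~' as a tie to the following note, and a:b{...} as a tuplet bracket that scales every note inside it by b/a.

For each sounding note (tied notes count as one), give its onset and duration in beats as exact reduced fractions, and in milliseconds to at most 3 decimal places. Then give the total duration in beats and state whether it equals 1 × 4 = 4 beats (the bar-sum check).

1) 0.0ms=0b +2727.273ms=3b
2) 2727.273ms=3b +909.091ms=1b
Σ=4b of 4 (66bpm 4/4) — PASS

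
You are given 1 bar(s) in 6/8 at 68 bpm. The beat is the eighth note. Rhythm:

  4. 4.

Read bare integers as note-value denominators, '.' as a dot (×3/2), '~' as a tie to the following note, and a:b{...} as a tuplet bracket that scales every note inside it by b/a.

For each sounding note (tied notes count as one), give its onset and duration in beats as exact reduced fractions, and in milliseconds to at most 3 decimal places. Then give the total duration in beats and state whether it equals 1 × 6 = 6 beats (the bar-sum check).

1) 0.0ms=0b +2647.059ms=3b
2) 2647.059ms=3b +2647.059ms=3b
Σ=6b of 6 (68bpm 6/8) — PASS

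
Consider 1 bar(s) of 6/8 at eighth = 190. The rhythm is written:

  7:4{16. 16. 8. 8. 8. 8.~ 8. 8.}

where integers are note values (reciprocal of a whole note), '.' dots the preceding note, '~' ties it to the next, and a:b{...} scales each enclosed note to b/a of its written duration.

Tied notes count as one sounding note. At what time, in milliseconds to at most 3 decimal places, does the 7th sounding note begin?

note 7 onset = 36/7b = 1624.06ms

1. 0.0ms @ 0 + 135.338ms (3/7)
2. 135.338ms @ 3/7 + 135.338ms (3/7)
3. 270.677ms @ 6/7 + 270.677ms (6/7)
4. 541.353ms @ 12/7 + 270.677ms (6/7)
5. 812.03ms @ 18/7 + 270.677ms (6/7)
6. 1082.707ms @ 24/7 + 541.353ms (12/7)
7. 1624.06ms @ 36/7 + 270.677ms (6/7)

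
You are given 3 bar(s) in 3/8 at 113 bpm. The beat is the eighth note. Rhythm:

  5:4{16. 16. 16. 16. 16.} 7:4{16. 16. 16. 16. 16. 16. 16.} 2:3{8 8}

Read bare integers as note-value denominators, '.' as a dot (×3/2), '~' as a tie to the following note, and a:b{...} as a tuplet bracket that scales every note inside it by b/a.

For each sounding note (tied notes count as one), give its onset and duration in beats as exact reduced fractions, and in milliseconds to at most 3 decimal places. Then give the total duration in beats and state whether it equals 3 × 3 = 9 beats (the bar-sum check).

1) 0.0ms=0b +318.584ms=3/5b
2) 318.584ms=3/5b +318.584ms=3/5b
3) 637.168ms=6/5b +318.584ms=3/5b
4) 955.752ms=9/5b +318.584ms=3/5b
5) 1274.336ms=12/5b +318.584ms=3/5b
6) 1592.92ms=3b +227.56ms=3/7b
7) 1820.48ms=24/7b +227.56ms=3/7b
8) 2048.04ms=27/7b +227.56ms=3/7b
9) 2275.601ms=30/7b +227.56ms=3/7b
10) 2503.161ms=33/7b +227.56ms=3/7b
11) 2730.721ms=36/7b +227.56ms=3/7b
12) 2958.281ms=39/7b +227.56ms=3/7b
13) 3185.841ms=6b +796.46ms=3/2b
14) 3982.301ms=15/2b +796.46ms=3/2b
Σ=9b of 9 (113bpm 3/8) — PASS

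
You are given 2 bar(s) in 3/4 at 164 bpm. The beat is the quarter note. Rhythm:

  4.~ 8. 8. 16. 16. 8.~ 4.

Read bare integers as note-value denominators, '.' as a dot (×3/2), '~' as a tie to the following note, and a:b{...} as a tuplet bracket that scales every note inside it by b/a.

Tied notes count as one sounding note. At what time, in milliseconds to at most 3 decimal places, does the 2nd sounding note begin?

1. 0.0ms @ 0 + 823.171ms (9/4)
2. 823.171ms @ 9/4 + 274.39ms (3/4)
3. 1097.561ms @ 3 + 137.195ms (3/8)
4. 1234.756ms @ 27/8 + 137.195ms (3/8)
5. 1371.951ms @ 15/4 + 823.171ms (9/4)

note 2 onset = 9/4b = 823.171ms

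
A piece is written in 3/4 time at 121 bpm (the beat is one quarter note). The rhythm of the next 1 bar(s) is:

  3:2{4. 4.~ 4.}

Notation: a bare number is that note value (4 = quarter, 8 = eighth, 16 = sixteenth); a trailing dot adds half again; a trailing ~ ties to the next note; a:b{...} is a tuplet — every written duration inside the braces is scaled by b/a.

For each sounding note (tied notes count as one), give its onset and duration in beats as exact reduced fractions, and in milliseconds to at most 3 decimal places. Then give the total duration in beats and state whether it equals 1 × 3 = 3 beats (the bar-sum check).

1) 0.0ms=0b +495.868ms=1b
2) 495.868ms=1b +991.736ms=2b
Σ=3b of 3 (121bpm 3/4) — PASS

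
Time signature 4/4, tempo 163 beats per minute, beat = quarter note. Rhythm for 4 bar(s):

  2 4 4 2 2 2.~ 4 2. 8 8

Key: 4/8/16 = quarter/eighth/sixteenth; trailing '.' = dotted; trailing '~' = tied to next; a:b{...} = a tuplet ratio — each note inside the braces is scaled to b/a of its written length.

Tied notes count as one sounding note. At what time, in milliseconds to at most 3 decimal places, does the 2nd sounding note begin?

1. 0.0ms @ 0 + 736.196ms (2)
2. 736.196ms @ 2 + 368.098ms (1)
3. 1104.294ms @ 3 + 368.098ms (1)
4. 1472.393ms @ 4 + 736.196ms (2)
5. 2208.589ms @ 6 + 736.196ms (2)
6. 2944.785ms @ 8 + 1472.393ms (4)
7. 4417.178ms @ 12 + 1104.294ms (3)
8. 5521.472ms @ 15 + 184.049ms (1/2)
9. 5705.521ms @ 31/2 + 184.049ms (1/2)

note 2 onset = 2b = 736.196ms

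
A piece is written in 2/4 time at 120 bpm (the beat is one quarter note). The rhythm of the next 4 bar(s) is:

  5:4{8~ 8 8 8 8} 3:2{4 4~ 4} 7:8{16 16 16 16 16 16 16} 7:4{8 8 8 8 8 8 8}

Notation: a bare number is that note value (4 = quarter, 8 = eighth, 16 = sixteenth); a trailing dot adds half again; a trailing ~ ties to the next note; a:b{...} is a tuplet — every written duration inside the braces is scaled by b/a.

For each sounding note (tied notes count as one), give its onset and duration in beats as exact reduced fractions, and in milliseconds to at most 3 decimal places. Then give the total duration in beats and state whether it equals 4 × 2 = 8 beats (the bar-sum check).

1) 0.0ms=0b +400.0ms=4/5b
2) 400.0ms=4/5b +200.0ms=2/5b
3) 600.0ms=6/5b +200.0ms=2/5b
4) 800.0ms=8/5b +200.0ms=2/5b
5) 1000.0ms=2b +333.333ms=2/3b
6) 1333.333ms=8/3b +666.667ms=4/3b
7) 2000.0ms=4b +142.857ms=2/7b
8) 2142.857ms=30/7b +142.857ms=2/7b
9) 2285.714ms=32/7b +142.857ms=2/7b
10) 2428.571ms=34/7b +142.857ms=2/7b
11) 2571.429ms=36/7b +142.857ms=2/7b
12) 2714.286ms=38/7b +142.857ms=2/7b
13) 2857.143ms=40/7b +142.857ms=2/7b
14) 3000.0ms=6b +142.857ms=2/7b
15) 3142.857ms=44/7b +142.857ms=2/7b
16) 3285.714ms=46/7b +142.857ms=2/7b
17) 3428.571ms=48/7b +142.857ms=2/7b
18) 3571.429ms=50/7b +142.857ms=2/7b
19) 3714.286ms=52/7b +142.857ms=2/7b
20) 3857.143ms=54/7b +142.857ms=2/7b
Σ=8b of 8 (120bpm 2/4) — PASS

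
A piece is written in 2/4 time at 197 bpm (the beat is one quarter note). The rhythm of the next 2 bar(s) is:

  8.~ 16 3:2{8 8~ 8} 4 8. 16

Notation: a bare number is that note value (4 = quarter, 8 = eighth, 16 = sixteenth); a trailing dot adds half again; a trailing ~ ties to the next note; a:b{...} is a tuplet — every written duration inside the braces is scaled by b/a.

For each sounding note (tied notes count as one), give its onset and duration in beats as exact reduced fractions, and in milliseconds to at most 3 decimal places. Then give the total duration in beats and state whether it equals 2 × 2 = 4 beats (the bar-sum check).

1) 0.0ms=0b +304.569ms=1b
2) 304.569ms=1b +101.523ms=1/3b
3) 406.091ms=4/3b +203.046ms=2/3b
4) 609.137ms=2b +304.569ms=1b
5) 913.706ms=3b +228.426ms=3/4b
6) 1142.132ms=15/4b +76.142ms=1/4b
Σ=4b of 4 (197bpm 2/4) — PASS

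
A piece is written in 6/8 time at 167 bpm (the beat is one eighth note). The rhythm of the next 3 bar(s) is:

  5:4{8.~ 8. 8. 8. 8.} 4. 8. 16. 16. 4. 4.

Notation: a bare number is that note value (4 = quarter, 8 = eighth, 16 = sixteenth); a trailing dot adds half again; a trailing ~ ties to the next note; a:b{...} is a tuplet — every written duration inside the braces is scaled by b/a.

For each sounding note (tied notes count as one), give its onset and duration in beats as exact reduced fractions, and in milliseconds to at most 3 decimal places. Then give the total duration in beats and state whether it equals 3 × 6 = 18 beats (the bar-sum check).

1) 0.0ms=0b +862.275ms=12/5b
2) 862.275ms=12/5b +431.138ms=6/5b
3) 1293.413ms=18/5b +431.138ms=6/5b
4) 1724.551ms=24/5b +431.138ms=6/5b
5) 2155.689ms=6b +1077.844ms=3b
6) 3233.533ms=9b +538.922ms=3/2b
7) 3772.455ms=21/2b +269.461ms=3/4b
8) 4041.916ms=45/4b +269.461ms=3/4b
9) 4311.377ms=12b +1077.844ms=3b
10) 5389.222ms=15b +1077.844ms=3b
Σ=18b of 18 (167bpm 6/8) — PASS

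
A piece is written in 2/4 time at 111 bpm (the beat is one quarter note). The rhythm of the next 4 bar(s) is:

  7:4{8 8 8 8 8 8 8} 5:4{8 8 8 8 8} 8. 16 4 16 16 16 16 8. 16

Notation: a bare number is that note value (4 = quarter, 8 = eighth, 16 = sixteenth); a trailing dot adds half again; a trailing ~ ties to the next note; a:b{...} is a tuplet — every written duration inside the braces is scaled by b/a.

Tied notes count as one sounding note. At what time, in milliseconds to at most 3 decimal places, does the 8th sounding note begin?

note 8 onset = 2b = 1081.081ms

1. 0.0ms @ 0 + 154.44ms (2/7)
2. 154.44ms @ 2/7 + 154.44ms (2/7)
3. 308.88ms @ 4/7 + 154.44ms (2/7)
4. 463.32ms @ 6/7 + 154.44ms (2/7)
5. 617.761ms @ 8/7 + 154.44ms (2/7)
6. 772.201ms @ 10/7 + 154.44ms (2/7)
7. 926.641ms @ 12/7 + 154.44ms (2/7)
8. 1081.081ms @ 2 + 216.216ms (2/5)
9. 1297.297ms @ 12/5 + 216.216ms (2/5)
10. 1513.514ms @ 14/5 + 216.216ms (2/5)
11. 1729.73ms @ 16/5 + 216.216ms (2/5)
12. 1945.946ms @ 18/5 + 216.216ms (2/5)
13. 2162.162ms @ 4 + 405.405ms (3/4)
14. 2567.568ms @ 19/4 + 135.135ms (1/4)
15. 2702.703ms @ 5 + 540.541ms (1)
16. 3243.243ms @ 6 + 135.135ms (1/4)
17. 3378.378ms @ 25/4 + 135.135ms (1/4)
18. 3513.514ms @ 13/2 + 135.135ms (1/4)
19. 3648.649ms @ 27/4 + 135.135ms (1/4)
20. 3783.784ms @ 7 + 405.405ms (3/4)
21. 4189.189ms @ 31/4 + 135.135ms (1/4)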